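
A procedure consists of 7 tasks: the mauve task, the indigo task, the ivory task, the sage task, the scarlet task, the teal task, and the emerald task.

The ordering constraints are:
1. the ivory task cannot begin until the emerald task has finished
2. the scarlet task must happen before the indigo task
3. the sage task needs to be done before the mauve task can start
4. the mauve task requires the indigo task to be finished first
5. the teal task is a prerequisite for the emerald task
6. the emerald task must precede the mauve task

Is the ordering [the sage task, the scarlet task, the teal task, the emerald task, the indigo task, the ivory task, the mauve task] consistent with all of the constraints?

Yes

Every stated constraint is respected: the sage task sits at position 1, ahead of the mauve task at position 7, and each of the other listed pairs likewise has the predecessor earlier in the sequence.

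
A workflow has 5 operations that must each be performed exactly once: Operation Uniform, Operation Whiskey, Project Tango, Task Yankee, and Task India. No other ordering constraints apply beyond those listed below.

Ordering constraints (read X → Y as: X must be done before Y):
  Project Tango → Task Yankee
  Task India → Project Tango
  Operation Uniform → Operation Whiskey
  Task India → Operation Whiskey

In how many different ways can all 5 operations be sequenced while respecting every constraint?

The operations with no prerequisites are Operation Uniform, Task India; any of them can be placed first.
Enumerating by repeatedly choosing an available operation (one whose prerequisites are all placed) gives 9 distinct complete orderings.

9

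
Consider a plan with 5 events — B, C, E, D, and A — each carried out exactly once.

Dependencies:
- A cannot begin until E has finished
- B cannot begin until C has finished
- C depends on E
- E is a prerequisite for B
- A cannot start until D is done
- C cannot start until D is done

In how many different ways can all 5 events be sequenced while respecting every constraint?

6

2 events have no prerequisites (E, D), so any of them could come first.
Counting all ways to extend the partial order to a total order gives 6.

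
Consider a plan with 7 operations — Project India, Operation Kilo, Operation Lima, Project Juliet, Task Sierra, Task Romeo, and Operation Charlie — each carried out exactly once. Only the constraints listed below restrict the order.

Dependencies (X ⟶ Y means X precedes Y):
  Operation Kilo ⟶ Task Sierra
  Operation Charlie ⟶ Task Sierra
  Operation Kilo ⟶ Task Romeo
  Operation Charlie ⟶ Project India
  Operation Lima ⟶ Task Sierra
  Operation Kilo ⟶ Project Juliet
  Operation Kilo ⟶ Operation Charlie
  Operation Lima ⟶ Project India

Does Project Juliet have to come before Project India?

Project Juliet and Project India are not related by any chain of constraints.
A valid ordering placing Project India before Project Juliet exists, so the answer is no.

No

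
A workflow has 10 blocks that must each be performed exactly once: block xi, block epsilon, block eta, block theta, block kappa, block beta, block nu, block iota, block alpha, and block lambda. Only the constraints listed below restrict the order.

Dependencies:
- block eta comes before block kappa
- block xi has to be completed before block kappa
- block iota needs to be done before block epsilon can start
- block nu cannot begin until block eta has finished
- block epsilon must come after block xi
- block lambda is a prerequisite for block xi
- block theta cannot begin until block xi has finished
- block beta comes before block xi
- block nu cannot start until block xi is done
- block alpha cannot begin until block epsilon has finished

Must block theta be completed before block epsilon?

No chain of constraints connects block theta to block epsilon in either direction.
A valid ordering placing block epsilon before block theta exists, so the answer is no.

No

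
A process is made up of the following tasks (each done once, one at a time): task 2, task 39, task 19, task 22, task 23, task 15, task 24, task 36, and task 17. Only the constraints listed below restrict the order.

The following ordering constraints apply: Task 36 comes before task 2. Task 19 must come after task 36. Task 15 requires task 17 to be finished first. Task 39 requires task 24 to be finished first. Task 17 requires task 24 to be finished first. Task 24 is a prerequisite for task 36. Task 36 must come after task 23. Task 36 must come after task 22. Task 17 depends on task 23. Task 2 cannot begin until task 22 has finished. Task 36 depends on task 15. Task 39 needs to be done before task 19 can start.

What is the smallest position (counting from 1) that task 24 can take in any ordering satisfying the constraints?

1

Nothing is required before task 24; it can be the very first task.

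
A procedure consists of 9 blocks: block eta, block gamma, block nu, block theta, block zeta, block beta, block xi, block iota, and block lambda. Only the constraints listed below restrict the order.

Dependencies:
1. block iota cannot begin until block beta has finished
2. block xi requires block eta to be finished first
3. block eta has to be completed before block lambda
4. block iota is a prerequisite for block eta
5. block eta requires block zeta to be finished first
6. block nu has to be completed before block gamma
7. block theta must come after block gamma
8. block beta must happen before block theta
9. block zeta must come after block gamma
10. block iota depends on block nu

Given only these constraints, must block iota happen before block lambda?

Tracing the constraints gives a chain: block iota → block eta → block lambda.
Hence block iota necessarily comes before block lambda.

Yes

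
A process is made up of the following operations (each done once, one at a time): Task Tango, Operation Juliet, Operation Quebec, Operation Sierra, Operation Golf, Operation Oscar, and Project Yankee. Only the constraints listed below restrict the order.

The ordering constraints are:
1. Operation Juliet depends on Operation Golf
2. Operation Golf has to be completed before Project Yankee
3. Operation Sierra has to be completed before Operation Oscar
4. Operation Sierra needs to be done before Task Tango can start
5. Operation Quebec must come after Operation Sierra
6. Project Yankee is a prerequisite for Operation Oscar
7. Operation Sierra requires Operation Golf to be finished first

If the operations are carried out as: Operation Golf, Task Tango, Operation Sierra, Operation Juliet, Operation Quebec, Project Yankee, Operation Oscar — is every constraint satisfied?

No

The sequence places Task Tango ahead of Operation Sierra.
Since Operation Sierra is required before Task Tango, the ordering is invalid.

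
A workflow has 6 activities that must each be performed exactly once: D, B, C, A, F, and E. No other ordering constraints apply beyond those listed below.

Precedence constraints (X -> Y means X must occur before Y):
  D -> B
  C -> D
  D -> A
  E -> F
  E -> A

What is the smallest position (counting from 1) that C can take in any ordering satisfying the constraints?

C has no prerequisites at all, so it can go in position 1.

1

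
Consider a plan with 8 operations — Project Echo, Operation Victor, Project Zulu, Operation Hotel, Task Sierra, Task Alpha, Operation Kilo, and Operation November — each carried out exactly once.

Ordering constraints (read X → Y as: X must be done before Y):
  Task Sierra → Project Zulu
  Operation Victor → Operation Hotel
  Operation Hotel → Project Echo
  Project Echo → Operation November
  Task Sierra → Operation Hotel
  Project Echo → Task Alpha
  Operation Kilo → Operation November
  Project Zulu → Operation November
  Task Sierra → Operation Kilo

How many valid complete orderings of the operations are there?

2 operations have no prerequisites (Operation Victor, Task Sierra), so any of them could come first.
Systematically extending each partial ordering one operation at a time and counting, there are 82 complete orderings.

82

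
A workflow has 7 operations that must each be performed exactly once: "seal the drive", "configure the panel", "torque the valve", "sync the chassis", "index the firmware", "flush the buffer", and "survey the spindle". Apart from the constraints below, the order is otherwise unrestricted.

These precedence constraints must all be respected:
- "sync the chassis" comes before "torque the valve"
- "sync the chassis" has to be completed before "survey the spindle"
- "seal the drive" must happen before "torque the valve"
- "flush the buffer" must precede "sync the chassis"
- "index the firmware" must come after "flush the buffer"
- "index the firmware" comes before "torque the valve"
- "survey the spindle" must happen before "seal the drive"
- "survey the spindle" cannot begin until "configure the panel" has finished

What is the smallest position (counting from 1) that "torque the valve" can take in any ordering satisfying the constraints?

The operations that are forced before "torque the valve", directly or transitively, are "seal the drive", "configure the panel", "sync the chassis", "index the firmware", "flush the buffer", "survey the spindle". That's 6 operations.
With 6 mandatory predecessors, the earliest "torque the valve" can sit is position 6+1 = 7, and placing just those 6 first achieves it.

7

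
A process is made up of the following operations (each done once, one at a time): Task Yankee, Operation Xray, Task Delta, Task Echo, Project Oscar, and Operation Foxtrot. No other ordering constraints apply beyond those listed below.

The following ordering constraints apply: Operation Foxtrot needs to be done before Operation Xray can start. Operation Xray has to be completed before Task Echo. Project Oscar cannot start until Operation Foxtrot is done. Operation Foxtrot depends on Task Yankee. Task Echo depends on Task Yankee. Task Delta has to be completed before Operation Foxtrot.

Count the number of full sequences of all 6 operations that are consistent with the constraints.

6

The operations with no prerequisites are Task Yankee, Task Delta; any of them can be placed first.
Enumerating by repeatedly choosing an available operation (one whose prerequisites are all placed) gives 6 distinct complete orderings.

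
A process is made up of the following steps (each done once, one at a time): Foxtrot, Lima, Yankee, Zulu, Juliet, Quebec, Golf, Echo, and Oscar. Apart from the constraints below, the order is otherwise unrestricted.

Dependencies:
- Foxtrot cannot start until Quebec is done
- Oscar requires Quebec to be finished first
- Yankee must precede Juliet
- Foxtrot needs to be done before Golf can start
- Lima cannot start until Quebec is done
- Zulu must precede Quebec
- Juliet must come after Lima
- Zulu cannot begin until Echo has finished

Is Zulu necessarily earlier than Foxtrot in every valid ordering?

Following the dependencies: Zulu → Quebec → Foxtrot.
That forces Zulu before Foxtrot in every valid schedule.

Yes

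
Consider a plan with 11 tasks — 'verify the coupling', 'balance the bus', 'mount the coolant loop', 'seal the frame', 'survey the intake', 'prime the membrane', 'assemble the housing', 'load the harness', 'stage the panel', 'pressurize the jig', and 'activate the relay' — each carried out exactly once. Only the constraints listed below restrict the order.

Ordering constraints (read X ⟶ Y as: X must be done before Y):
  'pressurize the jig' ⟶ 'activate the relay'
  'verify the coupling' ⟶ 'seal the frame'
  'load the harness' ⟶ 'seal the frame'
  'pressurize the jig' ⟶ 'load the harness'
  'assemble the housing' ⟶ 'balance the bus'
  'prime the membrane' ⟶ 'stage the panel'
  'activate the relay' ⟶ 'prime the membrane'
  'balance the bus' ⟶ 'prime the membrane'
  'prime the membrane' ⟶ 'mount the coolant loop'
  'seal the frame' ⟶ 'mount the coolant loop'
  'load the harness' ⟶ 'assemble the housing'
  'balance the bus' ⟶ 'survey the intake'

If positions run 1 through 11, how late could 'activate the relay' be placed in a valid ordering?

8

The tasks that are forced after 'activate the relay', directly or by a chain of constraints, are 'mount the coolant loop', 'prime the membrane', 'stage the panel'. That's 3 tasks.
So at least 3 tasks follow 'activate the relay', putting 'activate the relay' no later than position 8. That position is achievable by scheduling everything else first.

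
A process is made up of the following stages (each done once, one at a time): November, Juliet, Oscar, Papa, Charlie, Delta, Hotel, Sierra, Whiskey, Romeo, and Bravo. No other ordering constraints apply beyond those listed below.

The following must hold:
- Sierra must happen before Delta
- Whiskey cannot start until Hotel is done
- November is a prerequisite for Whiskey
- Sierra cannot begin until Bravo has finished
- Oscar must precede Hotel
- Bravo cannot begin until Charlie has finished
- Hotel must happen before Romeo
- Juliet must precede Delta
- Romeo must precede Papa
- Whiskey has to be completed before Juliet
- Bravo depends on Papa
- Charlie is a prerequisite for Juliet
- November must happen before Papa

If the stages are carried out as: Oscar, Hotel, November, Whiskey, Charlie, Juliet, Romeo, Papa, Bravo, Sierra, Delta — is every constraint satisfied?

Yes

Every stated constraint is respected: Juliet sits at position 6, ahead of Delta at position 11, and each of the other listed pairs likewise has the predecessor earlier in the sequence.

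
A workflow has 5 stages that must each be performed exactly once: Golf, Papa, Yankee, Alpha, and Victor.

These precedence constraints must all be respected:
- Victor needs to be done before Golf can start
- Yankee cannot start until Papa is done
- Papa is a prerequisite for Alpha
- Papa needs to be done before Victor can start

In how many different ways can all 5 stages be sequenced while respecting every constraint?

Papa is the only stage with nothing required before it, so every ordering starts there.
Counting all ways to extend the partial order to a total order gives 12.

12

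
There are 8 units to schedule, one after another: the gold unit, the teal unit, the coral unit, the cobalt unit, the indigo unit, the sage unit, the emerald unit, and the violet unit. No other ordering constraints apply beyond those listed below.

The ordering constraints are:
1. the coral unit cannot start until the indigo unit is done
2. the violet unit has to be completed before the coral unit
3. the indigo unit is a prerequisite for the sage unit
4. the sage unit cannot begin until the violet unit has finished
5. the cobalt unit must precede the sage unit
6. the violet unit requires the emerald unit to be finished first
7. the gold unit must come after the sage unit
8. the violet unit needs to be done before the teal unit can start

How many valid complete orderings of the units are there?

3 units have no prerequisites (the cobalt unit, the indigo unit, the emerald unit), so any of them could come first.
Counting all ways to extend the partial order to a total order gives 184.

184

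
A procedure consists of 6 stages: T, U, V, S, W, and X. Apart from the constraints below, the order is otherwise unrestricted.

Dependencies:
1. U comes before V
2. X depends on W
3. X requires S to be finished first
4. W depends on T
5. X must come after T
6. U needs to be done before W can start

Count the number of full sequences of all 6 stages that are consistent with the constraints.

The stages with no prerequisites are T, U, S; any of them can be placed first.
Enumerating by repeatedly choosing an available stage (one whose prerequisites are all placed) gives 33 distinct complete orderings.

33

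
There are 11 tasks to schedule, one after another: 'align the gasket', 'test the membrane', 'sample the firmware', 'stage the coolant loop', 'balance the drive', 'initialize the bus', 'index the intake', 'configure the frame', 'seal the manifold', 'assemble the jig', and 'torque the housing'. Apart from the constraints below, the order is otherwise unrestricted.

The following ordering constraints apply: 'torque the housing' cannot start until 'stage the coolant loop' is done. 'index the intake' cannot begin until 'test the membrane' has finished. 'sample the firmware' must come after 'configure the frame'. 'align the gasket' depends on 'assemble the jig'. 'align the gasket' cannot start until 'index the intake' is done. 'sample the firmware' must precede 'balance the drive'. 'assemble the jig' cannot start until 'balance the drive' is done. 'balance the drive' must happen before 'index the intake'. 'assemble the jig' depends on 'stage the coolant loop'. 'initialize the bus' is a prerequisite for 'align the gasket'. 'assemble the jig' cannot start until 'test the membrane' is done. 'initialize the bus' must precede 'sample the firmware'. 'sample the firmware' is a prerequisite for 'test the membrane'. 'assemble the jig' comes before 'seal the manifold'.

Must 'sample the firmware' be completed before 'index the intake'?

Yes

Chaining the stated constraints: 'sample the firmware' → 'test the membrane' → 'index the intake'.
So 'sample the firmware' must precede 'index the intake' in any valid ordering.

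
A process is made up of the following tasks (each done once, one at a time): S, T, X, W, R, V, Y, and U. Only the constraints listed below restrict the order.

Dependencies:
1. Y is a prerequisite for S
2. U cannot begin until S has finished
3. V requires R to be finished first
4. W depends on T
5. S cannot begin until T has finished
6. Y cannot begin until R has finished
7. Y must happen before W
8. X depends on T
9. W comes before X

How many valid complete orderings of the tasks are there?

2 tasks have no prerequisites (T, R), so any of them could come first.
Counting all ways to extend the partial order to a total order gives 120.

120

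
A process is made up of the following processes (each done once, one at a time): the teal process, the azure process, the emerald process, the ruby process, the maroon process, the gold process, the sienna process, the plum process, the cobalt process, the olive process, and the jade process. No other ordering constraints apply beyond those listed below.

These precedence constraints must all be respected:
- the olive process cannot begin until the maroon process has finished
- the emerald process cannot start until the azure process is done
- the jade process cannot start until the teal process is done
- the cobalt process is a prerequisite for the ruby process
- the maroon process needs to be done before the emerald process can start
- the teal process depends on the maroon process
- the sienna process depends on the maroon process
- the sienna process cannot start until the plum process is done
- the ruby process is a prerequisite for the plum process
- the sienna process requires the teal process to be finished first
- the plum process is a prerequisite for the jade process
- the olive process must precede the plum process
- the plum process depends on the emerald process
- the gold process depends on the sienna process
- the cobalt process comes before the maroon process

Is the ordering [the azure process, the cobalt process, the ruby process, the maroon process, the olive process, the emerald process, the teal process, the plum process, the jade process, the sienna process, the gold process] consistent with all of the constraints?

Every stated constraint is respected: the maroon process sits at position 4, ahead of the sienna process at position 10, and each of the other listed pairs likewise has the predecessor earlier in the sequence.

Yes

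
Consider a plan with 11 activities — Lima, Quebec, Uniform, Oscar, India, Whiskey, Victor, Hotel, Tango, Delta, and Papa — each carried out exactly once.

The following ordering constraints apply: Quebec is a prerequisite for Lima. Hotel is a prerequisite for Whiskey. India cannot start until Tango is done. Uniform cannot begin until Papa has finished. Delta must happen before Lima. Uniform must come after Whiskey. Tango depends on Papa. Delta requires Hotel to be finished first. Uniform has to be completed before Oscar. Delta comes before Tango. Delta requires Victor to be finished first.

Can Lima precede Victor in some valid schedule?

No

The constraints give a chain Victor → Delta → Lima, which forces Victor before Lima.
Hence Lima can never be scheduled before Victor.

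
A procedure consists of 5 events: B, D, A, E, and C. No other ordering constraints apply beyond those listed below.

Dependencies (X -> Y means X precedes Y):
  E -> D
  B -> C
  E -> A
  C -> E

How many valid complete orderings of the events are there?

2

B is the only event with nothing required before it, so every ordering starts there.
Systematically extending each partial ordering one event at a time and counting, there are 2 complete orderings.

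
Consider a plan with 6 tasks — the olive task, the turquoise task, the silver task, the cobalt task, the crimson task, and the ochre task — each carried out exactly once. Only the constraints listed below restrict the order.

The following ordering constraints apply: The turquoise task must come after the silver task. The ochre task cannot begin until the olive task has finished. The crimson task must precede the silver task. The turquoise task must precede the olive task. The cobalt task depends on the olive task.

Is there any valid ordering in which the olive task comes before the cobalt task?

Yes

The olive task is actually forced before the cobalt task by the constraints, so certainly some valid ordering has the olive task first.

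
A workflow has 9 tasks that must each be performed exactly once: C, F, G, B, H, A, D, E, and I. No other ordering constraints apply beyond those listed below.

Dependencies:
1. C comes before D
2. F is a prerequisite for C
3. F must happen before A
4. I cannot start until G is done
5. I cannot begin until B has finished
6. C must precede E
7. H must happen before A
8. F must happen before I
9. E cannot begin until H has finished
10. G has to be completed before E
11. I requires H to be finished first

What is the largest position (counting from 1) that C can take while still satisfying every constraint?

7

Following every chain forward from C, the tasks that must come later are D, E — 2 of them.
With 2 mandatory successors out of 9 tasks total, the latest slot for C is 9−2 = 7, and it's reachable by doing all non-successors before C.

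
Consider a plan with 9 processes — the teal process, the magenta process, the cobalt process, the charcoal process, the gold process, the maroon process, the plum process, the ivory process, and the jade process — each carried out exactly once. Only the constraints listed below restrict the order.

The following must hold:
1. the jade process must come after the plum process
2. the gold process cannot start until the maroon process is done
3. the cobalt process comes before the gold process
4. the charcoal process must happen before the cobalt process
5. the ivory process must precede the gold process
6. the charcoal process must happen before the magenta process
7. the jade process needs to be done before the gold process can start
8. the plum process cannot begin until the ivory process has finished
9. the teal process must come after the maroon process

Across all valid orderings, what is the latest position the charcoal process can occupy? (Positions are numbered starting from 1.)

6

Following every chain forward from the charcoal process, the processes that must come later are the magenta process, the cobalt process, the gold process — 3 of them.
With 3 mandatory successors out of 9 processes total, the latest slot for the charcoal process is 9−3 = 6, and it's reachable by doing all non-successors before the charcoal process.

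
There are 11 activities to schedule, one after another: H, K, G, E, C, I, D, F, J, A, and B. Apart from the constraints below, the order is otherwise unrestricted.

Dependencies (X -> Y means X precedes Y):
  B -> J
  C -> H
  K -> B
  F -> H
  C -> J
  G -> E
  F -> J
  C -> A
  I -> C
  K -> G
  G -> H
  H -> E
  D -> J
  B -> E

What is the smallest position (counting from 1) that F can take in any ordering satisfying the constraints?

1

No constraint forces any other activity before F, so it can be placed first.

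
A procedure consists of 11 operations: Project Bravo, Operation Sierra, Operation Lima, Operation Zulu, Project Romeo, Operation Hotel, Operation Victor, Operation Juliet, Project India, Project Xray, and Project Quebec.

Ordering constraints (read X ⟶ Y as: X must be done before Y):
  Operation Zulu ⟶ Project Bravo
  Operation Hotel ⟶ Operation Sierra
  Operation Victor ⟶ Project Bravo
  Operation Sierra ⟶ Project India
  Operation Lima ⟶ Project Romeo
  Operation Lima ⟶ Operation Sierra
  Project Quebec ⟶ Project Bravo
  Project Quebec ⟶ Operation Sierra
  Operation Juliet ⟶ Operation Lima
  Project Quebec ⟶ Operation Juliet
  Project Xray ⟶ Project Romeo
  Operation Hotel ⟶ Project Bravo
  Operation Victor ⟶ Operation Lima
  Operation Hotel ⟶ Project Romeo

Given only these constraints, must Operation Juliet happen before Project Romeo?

Chaining the stated constraints: Operation Juliet → Operation Lima → Project Romeo.
So Operation Juliet must precede Project Romeo in any valid ordering.

Yes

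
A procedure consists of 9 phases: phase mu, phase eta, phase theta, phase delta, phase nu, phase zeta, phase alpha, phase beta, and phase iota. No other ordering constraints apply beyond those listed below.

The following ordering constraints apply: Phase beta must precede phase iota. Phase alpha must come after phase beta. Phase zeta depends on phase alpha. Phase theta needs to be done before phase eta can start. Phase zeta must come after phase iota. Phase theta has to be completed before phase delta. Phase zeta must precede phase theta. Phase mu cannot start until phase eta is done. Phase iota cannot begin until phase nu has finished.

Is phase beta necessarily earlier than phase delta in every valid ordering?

Yes

Chaining the stated constraints: phase beta → phase iota → phase zeta → phase theta → phase delta.
That forces phase beta before phase delta in every valid schedule.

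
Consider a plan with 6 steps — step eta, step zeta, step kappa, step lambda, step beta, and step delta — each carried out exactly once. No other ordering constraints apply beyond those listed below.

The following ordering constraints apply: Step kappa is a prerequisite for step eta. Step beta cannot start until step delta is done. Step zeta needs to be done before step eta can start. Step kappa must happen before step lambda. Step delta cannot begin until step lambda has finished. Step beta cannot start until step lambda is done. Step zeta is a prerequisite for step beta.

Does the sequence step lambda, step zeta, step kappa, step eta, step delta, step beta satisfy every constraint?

In the proposed order, step lambda appears before step kappa.
Since step kappa is required before step lambda, the ordering is invalid.

No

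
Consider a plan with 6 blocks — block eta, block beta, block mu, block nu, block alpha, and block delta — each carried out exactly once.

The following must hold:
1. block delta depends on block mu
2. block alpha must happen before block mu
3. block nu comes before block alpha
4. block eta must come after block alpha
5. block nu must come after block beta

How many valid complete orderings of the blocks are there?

3

Only block beta has no prerequisites, so it must go first.
Systematically extending each partial ordering one block at a time and counting, there are 3 complete orderings.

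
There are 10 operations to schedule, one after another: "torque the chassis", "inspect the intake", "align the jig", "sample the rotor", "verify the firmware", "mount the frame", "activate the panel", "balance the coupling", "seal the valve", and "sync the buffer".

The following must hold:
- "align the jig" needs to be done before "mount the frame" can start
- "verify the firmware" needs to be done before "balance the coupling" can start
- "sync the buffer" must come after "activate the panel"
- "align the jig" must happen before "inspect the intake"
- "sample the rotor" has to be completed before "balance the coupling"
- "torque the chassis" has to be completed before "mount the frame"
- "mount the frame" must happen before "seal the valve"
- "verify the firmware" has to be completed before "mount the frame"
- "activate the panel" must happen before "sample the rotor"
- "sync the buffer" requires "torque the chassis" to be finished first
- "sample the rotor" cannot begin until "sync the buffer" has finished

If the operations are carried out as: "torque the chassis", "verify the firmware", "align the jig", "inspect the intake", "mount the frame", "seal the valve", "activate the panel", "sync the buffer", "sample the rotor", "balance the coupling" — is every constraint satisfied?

Every stated constraint is respected: "verify the firmware" sits at position 2, ahead of "balance the coupling" at position 10, and each of the other listed pairs likewise has the predecessor earlier in the sequence.

Yes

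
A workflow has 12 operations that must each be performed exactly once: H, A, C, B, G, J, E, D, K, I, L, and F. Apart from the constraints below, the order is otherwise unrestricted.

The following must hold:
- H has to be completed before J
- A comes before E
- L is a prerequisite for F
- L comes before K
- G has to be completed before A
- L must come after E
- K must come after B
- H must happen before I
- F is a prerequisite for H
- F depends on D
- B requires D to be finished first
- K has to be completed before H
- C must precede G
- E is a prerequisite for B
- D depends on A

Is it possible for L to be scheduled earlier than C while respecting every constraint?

No

Following C → G → A → E → L, C must precede L in every valid ordering.
So no valid ordering can have L before C.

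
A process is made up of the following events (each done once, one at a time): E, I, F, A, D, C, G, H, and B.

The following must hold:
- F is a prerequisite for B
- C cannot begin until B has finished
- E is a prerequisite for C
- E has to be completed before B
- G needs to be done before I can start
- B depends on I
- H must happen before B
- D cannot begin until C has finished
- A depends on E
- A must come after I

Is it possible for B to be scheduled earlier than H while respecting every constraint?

No

There is a dependency chain H → B, so B always comes after H.
So no valid ordering can have B before H.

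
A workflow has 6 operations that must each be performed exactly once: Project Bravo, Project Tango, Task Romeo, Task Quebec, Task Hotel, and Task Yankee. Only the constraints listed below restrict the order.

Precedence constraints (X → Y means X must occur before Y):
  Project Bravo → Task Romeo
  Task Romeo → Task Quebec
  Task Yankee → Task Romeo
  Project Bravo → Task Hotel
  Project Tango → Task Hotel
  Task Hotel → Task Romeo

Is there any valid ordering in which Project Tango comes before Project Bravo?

Yes

No chain of constraints runs from Project Bravo to Project Tango, so Project Bravo is not required to come first.
So a valid ordering placing Project Tango earlier than Project Bravo exists.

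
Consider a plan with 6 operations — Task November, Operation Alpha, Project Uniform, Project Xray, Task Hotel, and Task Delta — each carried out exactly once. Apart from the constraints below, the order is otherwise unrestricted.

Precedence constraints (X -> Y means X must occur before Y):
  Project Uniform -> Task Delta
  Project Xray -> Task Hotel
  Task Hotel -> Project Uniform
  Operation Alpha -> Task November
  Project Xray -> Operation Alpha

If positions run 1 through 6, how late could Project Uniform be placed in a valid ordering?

5

Following the constraints forward from Project Uniform, its only required successor is Task Delta.
So at least 1 operation follows Project Uniform, putting Project Uniform no later than position 5. That position is achievable by scheduling everything else first.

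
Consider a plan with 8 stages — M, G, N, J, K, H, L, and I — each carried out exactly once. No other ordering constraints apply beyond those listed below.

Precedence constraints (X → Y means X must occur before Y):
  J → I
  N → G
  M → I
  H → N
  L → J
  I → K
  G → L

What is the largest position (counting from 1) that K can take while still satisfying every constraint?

No constraint forces any stage after K, so it can be placed last, in position 8.

8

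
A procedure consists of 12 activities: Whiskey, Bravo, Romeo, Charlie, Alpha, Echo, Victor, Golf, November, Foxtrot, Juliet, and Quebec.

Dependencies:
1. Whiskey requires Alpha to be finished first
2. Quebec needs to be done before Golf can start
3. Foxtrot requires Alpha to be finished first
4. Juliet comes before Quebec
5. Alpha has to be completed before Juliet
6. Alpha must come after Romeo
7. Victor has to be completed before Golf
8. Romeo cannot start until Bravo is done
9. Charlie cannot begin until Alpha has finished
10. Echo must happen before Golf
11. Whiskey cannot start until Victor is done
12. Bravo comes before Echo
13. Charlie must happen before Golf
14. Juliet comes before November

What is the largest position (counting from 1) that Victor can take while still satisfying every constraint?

Following every chain forward from Victor, the activities that must come later are Whiskey, Golf — 2 of them.
So at least 2 activities follow Victor, putting Victor no later than position 10. That position is achievable by scheduling everything else first.

10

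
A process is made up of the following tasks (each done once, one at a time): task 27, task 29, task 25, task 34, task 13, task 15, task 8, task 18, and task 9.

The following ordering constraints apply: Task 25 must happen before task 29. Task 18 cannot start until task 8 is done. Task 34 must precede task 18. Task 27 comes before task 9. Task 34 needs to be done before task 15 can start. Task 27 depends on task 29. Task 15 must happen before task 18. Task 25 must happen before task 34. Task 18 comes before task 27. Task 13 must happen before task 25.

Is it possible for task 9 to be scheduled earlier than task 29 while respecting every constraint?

No

The constraints give a chain task 29 → task 27 → task 9, which forces task 29 before task 9.
Hence task 9 can never be scheduled before task 29.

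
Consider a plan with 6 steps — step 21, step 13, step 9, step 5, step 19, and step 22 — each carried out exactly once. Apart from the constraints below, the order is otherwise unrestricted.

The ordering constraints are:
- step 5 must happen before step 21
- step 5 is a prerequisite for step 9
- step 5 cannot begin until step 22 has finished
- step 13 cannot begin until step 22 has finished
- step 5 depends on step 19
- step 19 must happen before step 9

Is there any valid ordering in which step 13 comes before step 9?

Yes

No chain of constraints runs from step 9 to step 13, so step 9 is not required to come first.
That means at least one valid schedule has step 13 before step 9.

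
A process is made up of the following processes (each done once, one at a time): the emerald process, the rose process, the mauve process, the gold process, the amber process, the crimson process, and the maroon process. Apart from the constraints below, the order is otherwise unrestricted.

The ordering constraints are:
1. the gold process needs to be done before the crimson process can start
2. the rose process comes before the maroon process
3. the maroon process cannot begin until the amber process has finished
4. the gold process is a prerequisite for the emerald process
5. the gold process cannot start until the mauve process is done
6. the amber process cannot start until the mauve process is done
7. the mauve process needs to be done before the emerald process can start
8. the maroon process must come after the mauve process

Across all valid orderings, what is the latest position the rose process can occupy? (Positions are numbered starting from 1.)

6

The only process forced after the rose process (directly or by a chain) is the maroon process.
With 1 mandatory successor out of 7 processes total, the latest slot for the rose process is 7−1 = 6, and it's reachable by doing all non-successors before the rose process.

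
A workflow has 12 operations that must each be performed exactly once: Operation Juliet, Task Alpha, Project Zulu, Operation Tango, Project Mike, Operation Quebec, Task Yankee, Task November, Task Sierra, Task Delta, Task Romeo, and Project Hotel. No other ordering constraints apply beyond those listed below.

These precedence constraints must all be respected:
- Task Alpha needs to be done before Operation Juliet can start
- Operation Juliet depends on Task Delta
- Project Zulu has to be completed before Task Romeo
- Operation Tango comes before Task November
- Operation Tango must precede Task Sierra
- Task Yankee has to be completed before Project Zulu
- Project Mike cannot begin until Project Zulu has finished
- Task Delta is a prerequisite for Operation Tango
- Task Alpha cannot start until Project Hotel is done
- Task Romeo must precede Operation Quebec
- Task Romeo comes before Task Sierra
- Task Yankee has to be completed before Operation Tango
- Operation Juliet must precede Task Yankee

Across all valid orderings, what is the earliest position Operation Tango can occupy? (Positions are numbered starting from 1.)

The operations that are forced before Operation Tango, directly or transitively, are Operation Juliet, Task Alpha, Task Yankee, Task Delta, Project Hotel. That's 5 operations.
With 5 mandatory predecessors, the earliest Operation Tango can sit is position 5+1 = 6, and placing just those 5 first achieves it.

6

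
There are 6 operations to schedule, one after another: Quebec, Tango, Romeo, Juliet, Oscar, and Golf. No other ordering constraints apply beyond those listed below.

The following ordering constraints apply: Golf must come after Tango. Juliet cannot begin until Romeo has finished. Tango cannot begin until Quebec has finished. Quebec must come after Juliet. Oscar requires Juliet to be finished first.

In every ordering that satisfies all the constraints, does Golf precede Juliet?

No

There is a chain Juliet → Quebec → Tango → Golf, which puts Juliet before Golf.
So Golf does not have to come before Juliet — it cannot.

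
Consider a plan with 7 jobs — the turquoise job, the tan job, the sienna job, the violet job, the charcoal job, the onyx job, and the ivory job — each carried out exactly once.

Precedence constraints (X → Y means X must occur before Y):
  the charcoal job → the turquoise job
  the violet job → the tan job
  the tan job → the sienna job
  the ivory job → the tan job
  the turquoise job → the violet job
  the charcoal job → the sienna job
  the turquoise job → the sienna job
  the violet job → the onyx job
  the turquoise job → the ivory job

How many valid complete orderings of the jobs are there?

Only the charcoal job has no prerequisites, so it must go first.
Systematically extending each partial ordering one job at a time and counting, there are 7 complete orderings.

7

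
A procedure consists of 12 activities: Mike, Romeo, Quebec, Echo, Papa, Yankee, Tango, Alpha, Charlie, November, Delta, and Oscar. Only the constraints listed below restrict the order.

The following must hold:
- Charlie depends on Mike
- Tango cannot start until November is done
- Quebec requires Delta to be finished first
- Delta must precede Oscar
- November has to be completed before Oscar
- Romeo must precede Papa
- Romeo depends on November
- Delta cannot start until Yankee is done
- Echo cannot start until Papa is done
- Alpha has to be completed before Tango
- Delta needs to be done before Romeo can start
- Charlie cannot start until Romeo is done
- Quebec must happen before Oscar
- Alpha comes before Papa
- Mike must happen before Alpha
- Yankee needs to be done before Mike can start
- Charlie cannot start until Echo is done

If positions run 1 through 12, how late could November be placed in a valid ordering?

6

Following every chain forward from November, the activities that must come later are Romeo, Echo, Papa, Tango, Charlie, Oscar — 6 of them.
So at least 6 activities follow November, putting November no later than position 6. That position is achievable by scheduling everything else first.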